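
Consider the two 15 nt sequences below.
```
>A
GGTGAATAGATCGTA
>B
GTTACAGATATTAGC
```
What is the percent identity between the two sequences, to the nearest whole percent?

40%

Mismatches at positions 2, 4, 5, 7, 9, 12, 13, 14, 15 (1-based): 9 of 15.
Identical positions: 6/15 = 40% → 40%.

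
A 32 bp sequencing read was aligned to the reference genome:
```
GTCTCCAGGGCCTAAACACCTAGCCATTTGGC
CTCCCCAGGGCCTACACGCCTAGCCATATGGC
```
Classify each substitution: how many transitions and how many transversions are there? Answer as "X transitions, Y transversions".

Mismatches (1-based):
position 1: G→C (purine→pyrimidine, transversion)
position 4: T→C (pyrimidine→pyrimidine, transition)
position 15: A→C (purine→pyrimidine, transversion)
position 18: A→G (purine→purine, transition)
position 28: T→A (pyrimidine→purine, transversion)

2 transitions, 3 transversions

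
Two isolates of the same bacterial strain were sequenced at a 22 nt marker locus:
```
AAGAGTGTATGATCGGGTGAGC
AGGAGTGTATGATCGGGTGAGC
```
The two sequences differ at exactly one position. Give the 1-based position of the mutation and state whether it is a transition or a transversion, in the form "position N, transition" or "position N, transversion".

The sequences differ only at position 2: A→G (purine→purine), a transition.

position 2, transition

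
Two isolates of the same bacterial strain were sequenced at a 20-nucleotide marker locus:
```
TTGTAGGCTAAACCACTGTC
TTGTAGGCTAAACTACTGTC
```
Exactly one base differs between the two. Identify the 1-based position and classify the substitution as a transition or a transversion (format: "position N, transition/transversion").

The sequences differ only at position 14: C→T (pyrimidine→pyrimidine), a transition.

position 14, transition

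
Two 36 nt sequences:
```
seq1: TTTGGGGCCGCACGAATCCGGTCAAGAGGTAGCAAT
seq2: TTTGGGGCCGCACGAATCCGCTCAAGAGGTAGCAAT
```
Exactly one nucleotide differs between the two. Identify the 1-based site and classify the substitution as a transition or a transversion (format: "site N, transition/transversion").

site 21, transversion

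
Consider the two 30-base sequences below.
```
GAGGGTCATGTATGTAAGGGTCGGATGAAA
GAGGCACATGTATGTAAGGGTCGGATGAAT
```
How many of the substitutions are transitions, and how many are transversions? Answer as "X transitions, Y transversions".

0 transitions, 3 transversions

Mismatches (1-based):
position 5: G→C (purine→pyrimidine, transversion)
position 6: T→A (pyrimidine→purine, transversion)
position 30: A→T (purine→pyrimidine, transversion)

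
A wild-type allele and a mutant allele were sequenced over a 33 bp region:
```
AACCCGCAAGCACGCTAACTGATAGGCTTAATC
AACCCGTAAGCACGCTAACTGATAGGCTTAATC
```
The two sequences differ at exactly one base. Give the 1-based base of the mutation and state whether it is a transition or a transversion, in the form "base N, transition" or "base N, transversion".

Base 7 changes C→T. C is a pyrimidine and T is a pyrimidine, so this is a transition.

base 7, transition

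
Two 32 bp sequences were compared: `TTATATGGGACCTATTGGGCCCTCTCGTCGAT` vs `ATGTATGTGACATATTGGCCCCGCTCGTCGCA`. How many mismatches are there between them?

Comparing position by position, 8 bases differ: 1 (T/A), 3 (A/G), 8 (G/T), 12 (C/A), 19 (G/C), 23 (T/G), 31 (A/C), 32 (T/A).

8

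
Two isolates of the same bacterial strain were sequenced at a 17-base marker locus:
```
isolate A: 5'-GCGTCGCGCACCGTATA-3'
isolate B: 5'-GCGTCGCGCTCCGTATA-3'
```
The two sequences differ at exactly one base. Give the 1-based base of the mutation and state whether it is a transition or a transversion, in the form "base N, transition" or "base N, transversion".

The sequences differ only at base 10: A→T (purine→pyrimidine), a transversion.

base 10, transversion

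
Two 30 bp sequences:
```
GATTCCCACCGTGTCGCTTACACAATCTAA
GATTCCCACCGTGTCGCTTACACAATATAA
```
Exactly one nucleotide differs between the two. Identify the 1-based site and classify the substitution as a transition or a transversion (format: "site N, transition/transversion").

site 27, transversion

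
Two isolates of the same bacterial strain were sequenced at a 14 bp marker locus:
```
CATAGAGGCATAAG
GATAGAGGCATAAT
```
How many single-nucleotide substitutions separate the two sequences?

2

Comparing position by position, 2 sites differ: 1 (C/G), 14 (G/T).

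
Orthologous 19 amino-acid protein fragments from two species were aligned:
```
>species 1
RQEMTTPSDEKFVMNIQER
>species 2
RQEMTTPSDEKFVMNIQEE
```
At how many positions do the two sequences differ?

1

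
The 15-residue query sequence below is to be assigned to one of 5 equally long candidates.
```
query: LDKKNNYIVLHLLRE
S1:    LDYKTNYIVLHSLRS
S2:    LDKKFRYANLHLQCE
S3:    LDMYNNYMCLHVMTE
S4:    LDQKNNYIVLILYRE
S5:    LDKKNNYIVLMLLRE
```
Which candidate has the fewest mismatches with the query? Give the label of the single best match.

S1 differs at 4 residues; S2 differs at 6 residues; S3 differs at 7 residues; S4 differs at 3 residues; S5 differs at 1 residue. The closest is S5.

S5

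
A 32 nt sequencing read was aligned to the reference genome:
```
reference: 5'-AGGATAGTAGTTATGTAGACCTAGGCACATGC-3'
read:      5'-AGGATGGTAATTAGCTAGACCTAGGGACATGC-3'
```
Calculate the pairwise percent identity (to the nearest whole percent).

Mismatches at positions 6, 10, 14, 15, 26 (1-based): 5 of 32.
Identical positions: 27/32 = 84.38% → 84%.

84%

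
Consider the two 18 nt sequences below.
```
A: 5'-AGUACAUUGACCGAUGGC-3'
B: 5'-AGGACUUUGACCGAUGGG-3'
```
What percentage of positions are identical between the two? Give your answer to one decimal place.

3 positions differ (3, 6, 18), so 15 of 18 match: 15/18 = 83.33%.

83.3%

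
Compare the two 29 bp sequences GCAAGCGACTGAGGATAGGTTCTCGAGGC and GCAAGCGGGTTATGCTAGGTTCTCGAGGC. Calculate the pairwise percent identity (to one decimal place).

82.8%

5 positions differ (8, 9, 11, 13, 15), so 24 of 29 match: 24/29 = 82.76%.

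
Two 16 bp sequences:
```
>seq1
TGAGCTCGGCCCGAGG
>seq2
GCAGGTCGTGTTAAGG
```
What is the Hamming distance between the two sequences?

8

The sequences differ at bases 1, 2, 5, 9, 10, 11, 12, 13 (1-based) — 8 in total.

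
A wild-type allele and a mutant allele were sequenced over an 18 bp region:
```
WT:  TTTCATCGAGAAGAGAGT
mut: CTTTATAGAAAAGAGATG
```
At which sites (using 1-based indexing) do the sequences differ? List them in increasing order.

1, 4, 7, 10, 17, 18

Differences at site 1 (T→C), site 4 (C→T), site 7 (C→A), site 10 (G→A), site 17 (G→T), site 18 (T→G).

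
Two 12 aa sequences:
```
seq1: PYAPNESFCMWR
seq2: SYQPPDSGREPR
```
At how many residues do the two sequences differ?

Comparing position by position, 8 residues differ: 1 (P/S), 3 (A/Q), 5 (N/P), 6 (E/D), 8 (F/G), 9 (C/R), 10 (M/E), 11 (W/P).

8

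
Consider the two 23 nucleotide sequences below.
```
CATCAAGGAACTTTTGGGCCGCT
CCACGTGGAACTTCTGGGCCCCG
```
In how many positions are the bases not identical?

7

Mismatches (1-based): position 2: A→C; position 3: T→A; position 5: A→G; position 6: A→T; position 14: T→C; position 21: G→C; position 23: T→G.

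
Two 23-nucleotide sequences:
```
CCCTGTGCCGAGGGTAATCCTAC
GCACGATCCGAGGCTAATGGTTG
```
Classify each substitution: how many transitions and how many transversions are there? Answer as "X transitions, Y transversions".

Transitions (purine↔purine or pyrimidine↔pyrimidine): 4 T→C.
Transversions (purine↔pyrimidine): 1 C→G, 3 C→A, 6 T→A, 7 G→T, 14 G→C, 19 C→G, 20 C→G, 22 A→T, 23 C→G.

1 transition, 9 transversions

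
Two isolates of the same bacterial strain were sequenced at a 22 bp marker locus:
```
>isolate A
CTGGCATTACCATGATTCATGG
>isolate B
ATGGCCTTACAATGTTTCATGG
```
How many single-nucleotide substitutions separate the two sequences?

4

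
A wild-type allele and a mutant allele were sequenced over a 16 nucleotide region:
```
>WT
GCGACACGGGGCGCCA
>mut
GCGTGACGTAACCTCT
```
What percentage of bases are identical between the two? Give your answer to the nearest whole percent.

50%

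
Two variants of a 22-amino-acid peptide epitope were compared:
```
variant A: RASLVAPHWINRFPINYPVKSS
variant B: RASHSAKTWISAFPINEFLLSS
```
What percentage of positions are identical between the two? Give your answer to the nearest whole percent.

55%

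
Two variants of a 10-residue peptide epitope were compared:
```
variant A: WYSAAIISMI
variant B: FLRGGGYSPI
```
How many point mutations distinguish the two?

The sequences differ at positions 1, 2, 3, 4, 5, 6, 7, 9 (1-based) — 8 in total.

8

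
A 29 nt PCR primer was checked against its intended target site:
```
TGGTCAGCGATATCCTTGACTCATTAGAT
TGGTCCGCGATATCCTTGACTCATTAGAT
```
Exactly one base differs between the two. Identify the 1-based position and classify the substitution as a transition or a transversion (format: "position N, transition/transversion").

The sequences differ only at position 6: A→C (purine→pyrimidine), a transversion.

position 6, transversion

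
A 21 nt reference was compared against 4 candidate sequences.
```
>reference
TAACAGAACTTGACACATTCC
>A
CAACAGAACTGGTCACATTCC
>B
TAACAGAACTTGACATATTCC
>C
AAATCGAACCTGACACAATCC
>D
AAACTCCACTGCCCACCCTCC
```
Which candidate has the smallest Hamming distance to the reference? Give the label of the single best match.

B

Hamming distances to reference — A: 3; B: 1; C: 5; D: 9.
Smallest is B with 1 mismatch.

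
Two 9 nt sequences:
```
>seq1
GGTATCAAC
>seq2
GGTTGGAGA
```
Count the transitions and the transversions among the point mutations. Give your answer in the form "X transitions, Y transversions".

1 transition, 4 transversions

Mismatches (1-based):
base 4: A→T (purine→pyrimidine, transversion)
base 5: T→G (pyrimidine→purine, transversion)
base 6: C→G (pyrimidine→purine, transversion)
base 8: A→G (purine→purine, transition)
base 9: C→A (pyrimidine→purine, transversion)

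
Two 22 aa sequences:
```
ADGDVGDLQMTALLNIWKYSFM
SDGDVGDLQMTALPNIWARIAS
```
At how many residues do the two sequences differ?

The sequences differ at residues 1, 14, 18, 19, 20, 21, 22 (1-based) — 7 in total.

7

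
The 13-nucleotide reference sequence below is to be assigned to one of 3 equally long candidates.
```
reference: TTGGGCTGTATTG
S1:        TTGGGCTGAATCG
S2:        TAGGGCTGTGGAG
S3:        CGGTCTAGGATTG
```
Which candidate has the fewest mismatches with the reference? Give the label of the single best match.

S1

S1 differs at 2 sites; S2 differs at 4 sites; S3 differs at 7 sites. The closest is S1.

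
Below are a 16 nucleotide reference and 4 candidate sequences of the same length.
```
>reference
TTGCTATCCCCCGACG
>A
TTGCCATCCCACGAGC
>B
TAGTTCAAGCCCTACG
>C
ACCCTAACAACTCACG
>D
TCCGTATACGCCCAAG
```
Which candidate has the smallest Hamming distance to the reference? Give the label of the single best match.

A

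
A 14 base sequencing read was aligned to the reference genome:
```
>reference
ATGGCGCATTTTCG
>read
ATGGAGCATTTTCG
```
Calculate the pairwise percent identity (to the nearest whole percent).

1 position differs (5), so 13 of 14 match: 13/14 = 92.86%.

93%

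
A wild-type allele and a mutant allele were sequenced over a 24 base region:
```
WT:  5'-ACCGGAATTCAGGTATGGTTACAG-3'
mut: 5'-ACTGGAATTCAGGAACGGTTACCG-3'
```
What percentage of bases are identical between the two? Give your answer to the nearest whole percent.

83%

4 positions differ (3, 14, 16, 23), so 20 of 24 match: 20/24 = 83.33%.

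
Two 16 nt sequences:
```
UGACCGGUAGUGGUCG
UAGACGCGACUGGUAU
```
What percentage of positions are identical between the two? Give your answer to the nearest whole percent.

50%

8 positions differ (2, 3, 4, 7, 8, 10, 15, 16), so 8 of 16 match: 8/16 = 50%.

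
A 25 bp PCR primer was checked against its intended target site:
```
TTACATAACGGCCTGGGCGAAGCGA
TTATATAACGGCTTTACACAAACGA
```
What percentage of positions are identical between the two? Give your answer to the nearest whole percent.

8 positions differ (4, 13, 15, 16, 17, 18, 19, 22), so 17 of 25 match: 17/25 = 68%.

68%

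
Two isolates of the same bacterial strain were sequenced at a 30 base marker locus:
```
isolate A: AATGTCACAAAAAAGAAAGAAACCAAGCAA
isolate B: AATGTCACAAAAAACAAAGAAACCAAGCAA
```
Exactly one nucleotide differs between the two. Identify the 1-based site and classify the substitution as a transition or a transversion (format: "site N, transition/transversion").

site 15, transversion

Site 15 changes G→C. G is a purine and C is a pyrimidine, so this is a transversion.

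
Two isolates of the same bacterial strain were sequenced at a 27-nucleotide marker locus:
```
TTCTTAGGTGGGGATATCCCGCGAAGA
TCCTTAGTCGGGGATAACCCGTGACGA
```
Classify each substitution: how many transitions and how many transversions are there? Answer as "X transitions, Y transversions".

Transitions (purine↔purine or pyrimidine↔pyrimidine): 2 T→C, 9 T→C, 22 C→T.
Transversions (purine↔pyrimidine): 8 G→T, 17 T→A, 25 A→C.

3 transitions, 3 transversions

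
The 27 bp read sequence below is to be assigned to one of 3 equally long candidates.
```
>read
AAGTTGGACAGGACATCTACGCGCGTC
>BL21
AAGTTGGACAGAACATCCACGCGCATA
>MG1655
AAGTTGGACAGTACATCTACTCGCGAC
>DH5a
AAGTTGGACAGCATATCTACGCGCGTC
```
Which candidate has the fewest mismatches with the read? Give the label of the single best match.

BL21 differs at 4 sites; MG1655 differs at 3 sites; DH5a differs at 2 sites. The closest is DH5a.

DH5a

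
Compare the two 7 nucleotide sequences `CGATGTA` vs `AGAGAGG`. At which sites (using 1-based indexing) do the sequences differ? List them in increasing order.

1, 4, 5, 6, 7

Scanning 1-based: 1: C/A; 4: T/G; 5: G/A; 6: T/G; 7: A/G.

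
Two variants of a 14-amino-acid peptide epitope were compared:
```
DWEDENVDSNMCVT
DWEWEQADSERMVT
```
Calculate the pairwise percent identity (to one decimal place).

57.1%

6 positions differ (4, 6, 7, 10, 11, 12), so 8 of 14 match: 8/14 = 57.14%.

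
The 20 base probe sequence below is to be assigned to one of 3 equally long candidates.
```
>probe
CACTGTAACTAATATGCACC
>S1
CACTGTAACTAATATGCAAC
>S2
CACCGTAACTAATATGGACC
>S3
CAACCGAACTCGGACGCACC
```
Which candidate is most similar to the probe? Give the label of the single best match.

S1

Hamming distances to probe — S1: 1; S2: 2; S3: 8.
Smallest is S1 with 1 mismatch.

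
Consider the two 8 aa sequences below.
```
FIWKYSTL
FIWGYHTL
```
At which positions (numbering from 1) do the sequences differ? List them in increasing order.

4, 6

Differences at position 4 (K→G), position 6 (S→H).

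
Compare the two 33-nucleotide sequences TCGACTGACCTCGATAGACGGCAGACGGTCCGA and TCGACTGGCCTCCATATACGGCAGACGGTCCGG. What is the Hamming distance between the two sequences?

4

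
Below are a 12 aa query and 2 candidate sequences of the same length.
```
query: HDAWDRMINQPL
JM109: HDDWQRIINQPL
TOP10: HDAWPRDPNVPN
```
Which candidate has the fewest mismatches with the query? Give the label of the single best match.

Hamming distances to query — JM109: 3; TOP10: 5.
Smallest is JM109 with 3 mismatches.

JM109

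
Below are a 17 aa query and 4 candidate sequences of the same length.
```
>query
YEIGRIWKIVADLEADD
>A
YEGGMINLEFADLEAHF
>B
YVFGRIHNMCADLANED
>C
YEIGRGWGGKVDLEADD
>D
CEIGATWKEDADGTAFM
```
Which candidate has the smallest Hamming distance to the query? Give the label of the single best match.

C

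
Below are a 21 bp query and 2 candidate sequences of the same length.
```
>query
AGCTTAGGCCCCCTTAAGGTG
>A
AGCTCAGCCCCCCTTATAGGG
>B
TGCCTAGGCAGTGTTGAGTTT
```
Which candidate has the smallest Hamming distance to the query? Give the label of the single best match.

A

A differs at 5 bases; B differs at 9 bases. The closest is A.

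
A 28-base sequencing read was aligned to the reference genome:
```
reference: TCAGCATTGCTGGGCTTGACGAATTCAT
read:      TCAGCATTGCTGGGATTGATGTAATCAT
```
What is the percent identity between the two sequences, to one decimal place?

85.7%

Mismatches at positions 15, 20, 22, 24 (1-based): 4 of 28.
Identical positions: 24/28 = 85.71% → 85.7%.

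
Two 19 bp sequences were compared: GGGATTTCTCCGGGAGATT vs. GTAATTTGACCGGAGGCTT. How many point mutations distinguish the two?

7

The sequences differ at sites 2, 3, 8, 9, 14, 15, 17 (1-based) — 7 in total.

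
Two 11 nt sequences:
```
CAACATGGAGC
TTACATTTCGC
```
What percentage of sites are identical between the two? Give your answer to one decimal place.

54.5%

Mismatches at positions 1, 2, 7, 8, 9 (1-based): 5 of 11.
Identical positions: 6/11 = 54.55% → 54.5%.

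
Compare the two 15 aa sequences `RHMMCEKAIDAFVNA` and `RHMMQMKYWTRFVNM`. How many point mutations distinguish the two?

Comparing position by position, 7 positions differ: 5 (C/Q), 6 (E/M), 8 (A/Y), 9 (I/W), 10 (D/T), 11 (A/R), 15 (A/M).

7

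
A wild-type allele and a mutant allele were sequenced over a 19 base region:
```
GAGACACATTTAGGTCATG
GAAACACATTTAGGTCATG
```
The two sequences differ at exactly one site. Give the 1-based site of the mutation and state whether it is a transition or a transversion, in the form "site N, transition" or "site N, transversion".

site 3, transition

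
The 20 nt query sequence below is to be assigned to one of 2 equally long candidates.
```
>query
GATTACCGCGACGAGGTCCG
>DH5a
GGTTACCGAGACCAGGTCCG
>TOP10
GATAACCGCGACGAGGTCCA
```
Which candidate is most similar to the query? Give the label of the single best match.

DH5a differs at 3 bases; TOP10 differs at 2 bases. The closest is TOP10.

TOP10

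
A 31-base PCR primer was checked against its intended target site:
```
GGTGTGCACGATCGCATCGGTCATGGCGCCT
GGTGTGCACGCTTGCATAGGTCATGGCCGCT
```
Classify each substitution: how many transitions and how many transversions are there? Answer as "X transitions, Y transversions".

1 transition, 4 transversions

Transitions (purine↔purine or pyrimidine↔pyrimidine): 13 C→T.
Transversions (purine↔pyrimidine): 11 A→C, 18 C→A, 28 G→C, 29 C→G.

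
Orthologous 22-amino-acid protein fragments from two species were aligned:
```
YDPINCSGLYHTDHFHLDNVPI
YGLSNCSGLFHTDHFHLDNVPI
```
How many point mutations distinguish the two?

4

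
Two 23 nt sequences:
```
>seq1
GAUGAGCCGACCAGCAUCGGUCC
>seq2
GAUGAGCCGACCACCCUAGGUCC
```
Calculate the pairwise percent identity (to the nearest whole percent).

87%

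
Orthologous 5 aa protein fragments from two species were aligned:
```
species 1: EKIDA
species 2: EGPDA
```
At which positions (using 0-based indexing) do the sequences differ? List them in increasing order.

Differences at position 1 (K→G), position 2 (I→P).

1, 2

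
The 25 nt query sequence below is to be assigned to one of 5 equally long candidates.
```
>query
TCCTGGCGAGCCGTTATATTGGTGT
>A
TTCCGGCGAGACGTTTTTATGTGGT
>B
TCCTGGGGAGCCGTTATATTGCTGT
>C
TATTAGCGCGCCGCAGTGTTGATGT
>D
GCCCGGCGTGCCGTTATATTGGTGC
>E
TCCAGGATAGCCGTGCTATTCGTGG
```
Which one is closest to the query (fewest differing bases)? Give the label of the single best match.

A differs at 8 bases; B differs at 2 bases; C differs at 9 bases; D differs at 4 bases; E differs at 7 bases. The closest is B.

B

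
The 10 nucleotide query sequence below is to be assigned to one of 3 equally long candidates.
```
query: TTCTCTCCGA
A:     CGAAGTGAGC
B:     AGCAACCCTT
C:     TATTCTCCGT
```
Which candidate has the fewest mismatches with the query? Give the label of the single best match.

A differs at 8 sites; B differs at 7 sites; C differs at 3 sites. The closest is C.

C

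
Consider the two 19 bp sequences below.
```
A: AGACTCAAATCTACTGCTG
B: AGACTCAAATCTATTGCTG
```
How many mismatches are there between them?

1

Mismatches (1-based): base 14: C→T.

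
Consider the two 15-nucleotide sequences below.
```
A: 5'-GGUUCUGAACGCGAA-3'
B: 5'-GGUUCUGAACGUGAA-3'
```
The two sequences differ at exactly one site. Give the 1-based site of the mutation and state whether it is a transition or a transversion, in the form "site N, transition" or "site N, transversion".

Site 12 changes C→U. C is a pyrimidine and U is a pyrimidine, so this is a transition.

site 12, transition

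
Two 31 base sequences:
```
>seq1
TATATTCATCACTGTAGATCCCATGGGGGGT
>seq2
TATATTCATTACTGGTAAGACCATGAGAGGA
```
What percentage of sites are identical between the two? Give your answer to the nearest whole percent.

71%

9 positions differ (10, 15, 16, 17, 19, 20, 26, 28, 31), so 22 of 31 match: 22/31 = 70.97%.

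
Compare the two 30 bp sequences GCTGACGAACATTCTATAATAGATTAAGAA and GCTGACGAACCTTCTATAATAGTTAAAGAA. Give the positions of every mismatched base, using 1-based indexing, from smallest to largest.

11, 23, 25

Differences at position 11 (A→C), position 23 (A→T), position 25 (T→A).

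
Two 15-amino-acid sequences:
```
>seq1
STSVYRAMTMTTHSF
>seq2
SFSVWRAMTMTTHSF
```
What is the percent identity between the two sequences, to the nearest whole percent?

87%

Mismatches at positions 2, 5 (1-based): 2 of 15.
Identical positions: 13/15 = 86.67% → 87%.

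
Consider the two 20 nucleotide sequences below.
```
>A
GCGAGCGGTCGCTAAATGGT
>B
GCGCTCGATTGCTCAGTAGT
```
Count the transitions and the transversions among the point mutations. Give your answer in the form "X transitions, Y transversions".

4 transitions, 3 transversions

Transitions (purine↔purine or pyrimidine↔pyrimidine): 8 G→A, 10 C→T, 16 A→G, 18 G→A.
Transversions (purine↔pyrimidine): 4 A→C, 5 G→T, 14 A→C.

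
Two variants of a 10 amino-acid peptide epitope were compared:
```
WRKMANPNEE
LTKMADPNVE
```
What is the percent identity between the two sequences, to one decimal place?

Mismatches at positions 1, 2, 6, 9 (1-based): 4 of 10.
Identical positions: 6/10 = 60% → 60.0%.

60.0%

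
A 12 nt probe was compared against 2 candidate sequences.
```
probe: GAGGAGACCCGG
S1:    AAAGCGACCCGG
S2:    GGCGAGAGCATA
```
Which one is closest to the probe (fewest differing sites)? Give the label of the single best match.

Hamming distances to probe — S1: 3; S2: 6.
Smallest is S1 with 3 mismatches.

S1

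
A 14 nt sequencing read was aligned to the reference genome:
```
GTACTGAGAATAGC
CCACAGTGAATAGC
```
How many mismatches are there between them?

4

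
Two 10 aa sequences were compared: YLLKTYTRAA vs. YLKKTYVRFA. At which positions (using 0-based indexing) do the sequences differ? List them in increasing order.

Differences at position 2 (L→K), position 6 (T→V), position 8 (A→F).

2, 6, 8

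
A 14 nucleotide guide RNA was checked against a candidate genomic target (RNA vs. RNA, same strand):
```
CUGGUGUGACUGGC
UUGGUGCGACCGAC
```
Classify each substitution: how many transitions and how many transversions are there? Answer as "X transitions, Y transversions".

4 transitions, 0 transversions

Transitions (purine↔purine or pyrimidine↔pyrimidine): 1 C→U, 7 U→C, 11 U→C, 13 G→A.
Transversions (purine↔pyrimidine): none.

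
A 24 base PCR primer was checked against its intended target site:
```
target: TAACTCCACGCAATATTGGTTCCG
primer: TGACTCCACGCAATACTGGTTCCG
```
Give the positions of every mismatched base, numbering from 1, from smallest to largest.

2, 16

Differences at position 2 (A→G), position 16 (T→C).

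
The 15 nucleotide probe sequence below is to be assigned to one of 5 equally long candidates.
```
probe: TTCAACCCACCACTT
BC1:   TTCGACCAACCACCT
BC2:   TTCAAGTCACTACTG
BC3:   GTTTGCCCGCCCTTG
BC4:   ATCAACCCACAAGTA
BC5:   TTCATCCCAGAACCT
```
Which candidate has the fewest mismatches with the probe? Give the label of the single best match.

BC1 differs at 3 bases; BC2 differs at 4 bases; BC3 differs at 8 bases; BC4 differs at 4 bases; BC5 differs at 4 bases. The closest is BC1.

BC1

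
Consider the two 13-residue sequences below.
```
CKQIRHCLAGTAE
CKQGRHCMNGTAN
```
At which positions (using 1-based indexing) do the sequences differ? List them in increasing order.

4, 8, 9, 13

Differences at position 4 (I→G), position 8 (L→M), position 9 (A→N), position 13 (E→N).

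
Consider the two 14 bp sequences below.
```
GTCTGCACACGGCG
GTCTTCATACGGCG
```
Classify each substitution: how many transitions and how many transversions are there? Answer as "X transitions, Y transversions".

Transitions (purine↔purine or pyrimidine↔pyrimidine): 8 C→T.
Transversions (purine↔pyrimidine): 5 G→T.

1 transition, 1 transversion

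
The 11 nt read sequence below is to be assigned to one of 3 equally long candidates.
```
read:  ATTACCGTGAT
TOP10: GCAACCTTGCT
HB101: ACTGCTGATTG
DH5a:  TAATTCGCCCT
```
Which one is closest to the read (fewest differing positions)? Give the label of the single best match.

TOP10

Hamming distances to read — TOP10: 5; HB101: 7; DH5a: 8.
Smallest is TOP10 with 5 mismatches.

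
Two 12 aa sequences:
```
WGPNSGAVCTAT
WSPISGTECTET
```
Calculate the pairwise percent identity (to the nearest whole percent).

Mismatches at positions 2, 4, 7, 8, 11 (1-based): 5 of 12.
Identical positions: 7/12 = 58.33% → 58%.

58%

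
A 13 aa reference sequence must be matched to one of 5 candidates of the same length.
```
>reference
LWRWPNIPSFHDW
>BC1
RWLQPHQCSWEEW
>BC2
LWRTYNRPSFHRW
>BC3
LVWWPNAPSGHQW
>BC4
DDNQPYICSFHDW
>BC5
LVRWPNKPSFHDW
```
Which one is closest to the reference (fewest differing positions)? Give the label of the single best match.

BC5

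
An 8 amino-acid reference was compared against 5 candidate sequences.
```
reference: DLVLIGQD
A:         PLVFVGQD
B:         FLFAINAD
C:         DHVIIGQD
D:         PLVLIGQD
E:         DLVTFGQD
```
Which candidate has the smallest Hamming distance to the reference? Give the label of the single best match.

A differs at 3 residues; B differs at 5 residues; C differs at 2 residues; D differs at 1 residue; E differs at 2 residues. The closest is D.

D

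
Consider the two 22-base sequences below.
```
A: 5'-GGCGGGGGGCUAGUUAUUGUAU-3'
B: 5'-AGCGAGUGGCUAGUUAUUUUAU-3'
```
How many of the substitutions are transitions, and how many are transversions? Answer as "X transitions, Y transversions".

2 transitions, 2 transversions

Transitions (purine↔purine or pyrimidine↔pyrimidine): 1 G→A, 5 G→A.
Transversions (purine↔pyrimidine): 7 G→U, 19 G→U.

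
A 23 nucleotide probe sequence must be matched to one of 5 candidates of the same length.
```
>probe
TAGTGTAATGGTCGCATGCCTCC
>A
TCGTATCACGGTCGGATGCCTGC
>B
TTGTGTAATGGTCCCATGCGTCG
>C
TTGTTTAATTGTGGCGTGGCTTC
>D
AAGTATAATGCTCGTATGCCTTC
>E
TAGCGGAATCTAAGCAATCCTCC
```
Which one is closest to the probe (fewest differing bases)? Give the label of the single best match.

B

Hamming distances to probe — A: 6; B: 4; C: 7; D: 5; E: 8.
Smallest is B with 4 mismatches.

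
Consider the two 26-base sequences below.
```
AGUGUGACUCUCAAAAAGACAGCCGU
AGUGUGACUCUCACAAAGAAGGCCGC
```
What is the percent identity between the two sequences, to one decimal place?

Mismatches at positions 14, 20, 21, 26 (1-based): 4 of 26.
Identical positions: 22/26 = 84.62% → 84.6%.

84.6%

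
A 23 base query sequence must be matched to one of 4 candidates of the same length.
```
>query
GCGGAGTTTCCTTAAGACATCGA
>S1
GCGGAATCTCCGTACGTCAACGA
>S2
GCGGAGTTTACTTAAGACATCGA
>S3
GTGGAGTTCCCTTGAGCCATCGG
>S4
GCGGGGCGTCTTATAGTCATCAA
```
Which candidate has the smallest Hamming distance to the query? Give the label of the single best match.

S2

S1 differs at 6 positions; S2 differs at 1 position; S3 differs at 5 positions; S4 differs at 8 positions. The closest is S2.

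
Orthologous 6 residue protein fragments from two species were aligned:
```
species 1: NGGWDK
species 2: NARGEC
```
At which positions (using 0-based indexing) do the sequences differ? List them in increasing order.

Differences at position 1 (G→A), position 2 (G→R), position 3 (W→G), position 4 (D→E), position 5 (K→C).

1, 2, 3, 4, 5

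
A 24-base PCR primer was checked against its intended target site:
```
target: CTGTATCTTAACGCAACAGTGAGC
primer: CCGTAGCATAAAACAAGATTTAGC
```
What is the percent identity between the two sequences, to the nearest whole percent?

Mismatches at positions 2, 6, 8, 12, 13, 17, 19, 21 (1-based): 8 of 24.
Identical positions: 16/24 = 66.67% → 67%.

67%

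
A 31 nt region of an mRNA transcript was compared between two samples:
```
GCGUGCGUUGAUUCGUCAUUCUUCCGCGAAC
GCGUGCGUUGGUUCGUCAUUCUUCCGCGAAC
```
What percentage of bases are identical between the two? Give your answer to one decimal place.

96.8%

Mismatch at position 11 (1-based): 1 of 31.
Identical positions: 30/31 = 96.77% → 96.8%.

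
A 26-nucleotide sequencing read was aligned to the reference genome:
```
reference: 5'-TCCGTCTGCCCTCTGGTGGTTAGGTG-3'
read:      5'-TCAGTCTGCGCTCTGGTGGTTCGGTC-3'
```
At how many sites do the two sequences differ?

4

Mismatches (1-based): site 3: C→A; site 10: C→G; site 22: A→C; site 26: G→C.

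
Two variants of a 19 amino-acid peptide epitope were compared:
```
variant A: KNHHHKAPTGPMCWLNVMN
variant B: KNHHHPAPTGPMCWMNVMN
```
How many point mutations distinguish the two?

Comparing position by position, 2 residues differ: 6 (K/P), 15 (L/M).

2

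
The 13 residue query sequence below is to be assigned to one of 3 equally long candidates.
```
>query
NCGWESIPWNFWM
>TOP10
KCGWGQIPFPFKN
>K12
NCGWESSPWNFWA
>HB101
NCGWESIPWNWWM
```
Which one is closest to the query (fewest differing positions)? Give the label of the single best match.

HB101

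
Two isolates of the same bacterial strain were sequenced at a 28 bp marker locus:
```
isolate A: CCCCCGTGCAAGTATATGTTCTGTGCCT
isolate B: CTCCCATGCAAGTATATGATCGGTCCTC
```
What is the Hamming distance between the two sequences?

The sequences differ at positions 2, 6, 19, 22, 25, 27, 28 (1-based) — 7 in total.

7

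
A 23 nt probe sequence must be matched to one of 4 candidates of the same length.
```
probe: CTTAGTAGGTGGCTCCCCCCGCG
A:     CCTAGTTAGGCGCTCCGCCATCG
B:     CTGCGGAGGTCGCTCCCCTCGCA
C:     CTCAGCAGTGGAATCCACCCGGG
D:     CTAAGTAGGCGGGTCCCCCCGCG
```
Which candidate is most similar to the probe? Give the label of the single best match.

D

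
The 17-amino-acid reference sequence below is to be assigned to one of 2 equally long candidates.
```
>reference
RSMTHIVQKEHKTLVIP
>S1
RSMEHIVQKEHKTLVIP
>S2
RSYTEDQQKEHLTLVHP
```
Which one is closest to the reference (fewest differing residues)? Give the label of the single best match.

Hamming distances to reference — S1: 1; S2: 6.
Smallest is S1 with 1 mismatch.

S1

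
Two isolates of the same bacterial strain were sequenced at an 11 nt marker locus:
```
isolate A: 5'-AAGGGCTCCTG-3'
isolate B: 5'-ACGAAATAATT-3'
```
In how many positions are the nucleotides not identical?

7

Mismatches (1-based): position 2: A→C; position 4: G→A; position 5: G→A; position 6: C→A; position 8: C→A; position 9: C→A; position 11: G→T.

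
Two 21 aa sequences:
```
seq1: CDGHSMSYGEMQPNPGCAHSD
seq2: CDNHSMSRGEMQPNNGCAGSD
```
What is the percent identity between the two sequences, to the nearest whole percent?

Mismatches at positions 3, 8, 15, 19 (1-based): 4 of 21.
Identical positions: 17/21 = 80.95% → 81%.

81%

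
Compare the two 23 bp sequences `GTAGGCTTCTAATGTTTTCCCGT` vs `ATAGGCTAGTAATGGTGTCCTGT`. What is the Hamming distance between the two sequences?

6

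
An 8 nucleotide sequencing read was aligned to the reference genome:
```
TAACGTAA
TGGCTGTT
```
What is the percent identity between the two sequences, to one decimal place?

Mismatches at positions 2, 3, 5, 6, 7, 8 (1-based): 6 of 8.
Identical positions: 2/8 = 25% → 25.0%.

25.0%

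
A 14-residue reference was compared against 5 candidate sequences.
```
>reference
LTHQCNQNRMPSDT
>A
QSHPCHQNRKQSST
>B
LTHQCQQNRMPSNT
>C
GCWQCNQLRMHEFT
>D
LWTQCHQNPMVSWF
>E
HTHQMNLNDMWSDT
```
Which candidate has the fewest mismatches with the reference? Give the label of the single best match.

B

Hamming distances to reference — A: 7; B: 2; C: 7; D: 7; E: 5.
Smallest is B with 2 mismatches.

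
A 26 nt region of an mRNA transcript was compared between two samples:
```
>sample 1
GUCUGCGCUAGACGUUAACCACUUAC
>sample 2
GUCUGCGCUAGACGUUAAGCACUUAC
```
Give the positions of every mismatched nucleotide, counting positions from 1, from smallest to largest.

19

Differences at position 19 (C→G).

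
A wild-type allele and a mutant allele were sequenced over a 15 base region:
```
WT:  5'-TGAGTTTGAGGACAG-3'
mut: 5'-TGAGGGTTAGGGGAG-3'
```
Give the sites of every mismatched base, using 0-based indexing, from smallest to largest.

Scanning 0-based: 4: T/G; 5: T/G; 7: G/T; 11: A/G; 12: C/G.

4, 5, 7, 11, 12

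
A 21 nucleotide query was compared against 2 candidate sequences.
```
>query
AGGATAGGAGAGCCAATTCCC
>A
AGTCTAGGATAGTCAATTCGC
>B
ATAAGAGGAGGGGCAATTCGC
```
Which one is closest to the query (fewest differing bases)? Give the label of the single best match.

A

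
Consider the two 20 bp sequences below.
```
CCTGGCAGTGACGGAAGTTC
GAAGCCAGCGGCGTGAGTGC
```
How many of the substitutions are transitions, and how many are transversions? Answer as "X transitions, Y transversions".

Mismatches (1-based):
site 1: C→G (pyrimidine→purine, transversion)
site 2: C→A (pyrimidine→purine, transversion)
site 3: T→A (pyrimidine→purine, transversion)
site 5: G→C (purine→pyrimidine, transversion)
site 9: T→C (pyrimidine→pyrimidine, transition)
site 11: A→G (purine→purine, transition)
site 14: G→T (purine→pyrimidine, transversion)
site 15: A→G (purine→purine, transition)
site 19: T→G (pyrimidine→purine, transversion)

3 transitions, 6 transversions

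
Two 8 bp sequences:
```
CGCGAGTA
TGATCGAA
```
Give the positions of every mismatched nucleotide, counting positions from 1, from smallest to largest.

Differences at position 1 (C→T), position 3 (C→A), position 4 (G→T), position 5 (A→C), position 7 (T→A).

1, 3, 4, 5, 7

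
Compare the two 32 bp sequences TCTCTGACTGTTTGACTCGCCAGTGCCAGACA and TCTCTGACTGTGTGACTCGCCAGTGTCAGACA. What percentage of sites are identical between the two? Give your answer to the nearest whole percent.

94%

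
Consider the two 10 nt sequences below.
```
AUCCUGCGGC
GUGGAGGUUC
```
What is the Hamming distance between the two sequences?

7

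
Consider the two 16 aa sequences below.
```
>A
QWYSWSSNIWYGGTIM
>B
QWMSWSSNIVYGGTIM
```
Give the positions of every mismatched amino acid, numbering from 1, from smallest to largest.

3, 10

Scanning 1-based: 3: Y/M; 10: W/V.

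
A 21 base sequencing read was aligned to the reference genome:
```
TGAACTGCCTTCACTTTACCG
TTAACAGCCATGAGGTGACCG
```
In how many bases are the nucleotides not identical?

7

Comparing position by position, 7 bases differ: 2 (G/T), 6 (T/A), 10 (T/A), 12 (C/G), 14 (C/G), 15 (T/G), 17 (T/G).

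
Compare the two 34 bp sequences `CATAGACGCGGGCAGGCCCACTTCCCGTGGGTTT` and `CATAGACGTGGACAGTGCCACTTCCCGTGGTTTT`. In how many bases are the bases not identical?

The sequences differ at bases 9, 12, 16, 17, 31 (1-based) — 5 in total.

5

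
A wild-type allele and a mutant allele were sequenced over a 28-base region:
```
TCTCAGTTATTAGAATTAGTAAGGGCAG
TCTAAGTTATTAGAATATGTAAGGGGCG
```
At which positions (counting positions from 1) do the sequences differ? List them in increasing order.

4, 17, 18, 26, 27

Scanning 1-based: 4: C/A; 17: T/A; 18: A/T; 26: C/G; 27: A/C.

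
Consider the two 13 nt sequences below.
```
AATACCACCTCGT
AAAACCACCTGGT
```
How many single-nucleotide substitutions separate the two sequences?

2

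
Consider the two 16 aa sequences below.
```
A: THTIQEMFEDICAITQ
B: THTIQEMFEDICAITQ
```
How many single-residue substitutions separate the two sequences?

0

The two sequences are identical at every position.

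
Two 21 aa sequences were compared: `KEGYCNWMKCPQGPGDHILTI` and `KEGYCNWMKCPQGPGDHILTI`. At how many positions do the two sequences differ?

0

The two sequences are identical at every position.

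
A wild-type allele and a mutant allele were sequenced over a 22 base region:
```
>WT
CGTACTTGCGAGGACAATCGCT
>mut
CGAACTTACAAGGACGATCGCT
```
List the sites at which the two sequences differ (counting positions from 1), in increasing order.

Scanning 1-based: 3: T/A; 8: G/A; 10: G/A; 16: A/G.

3, 8, 10, 16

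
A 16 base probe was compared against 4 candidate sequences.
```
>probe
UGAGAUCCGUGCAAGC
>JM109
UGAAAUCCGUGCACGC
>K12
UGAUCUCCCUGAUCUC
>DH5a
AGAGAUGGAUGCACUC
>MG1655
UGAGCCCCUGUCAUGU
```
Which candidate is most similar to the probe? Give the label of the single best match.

Hamming distances to probe — JM109: 2; K12: 7; DH5a: 6; MG1655: 7.
Smallest is JM109 with 2 mismatches.

JM109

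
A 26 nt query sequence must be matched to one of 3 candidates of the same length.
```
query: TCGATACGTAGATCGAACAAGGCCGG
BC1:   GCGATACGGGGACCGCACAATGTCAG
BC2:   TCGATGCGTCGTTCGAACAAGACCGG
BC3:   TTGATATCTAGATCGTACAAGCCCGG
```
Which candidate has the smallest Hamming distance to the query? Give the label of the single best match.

BC1 differs at 8 positions; BC2 differs at 4 positions; BC3 differs at 5 positions. The closest is BC2.

BC2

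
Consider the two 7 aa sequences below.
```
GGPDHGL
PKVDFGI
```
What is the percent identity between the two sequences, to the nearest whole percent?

5 positions differ (1, 2, 3, 5, 7), so 2 of 7 match: 2/7 = 28.57%.

29%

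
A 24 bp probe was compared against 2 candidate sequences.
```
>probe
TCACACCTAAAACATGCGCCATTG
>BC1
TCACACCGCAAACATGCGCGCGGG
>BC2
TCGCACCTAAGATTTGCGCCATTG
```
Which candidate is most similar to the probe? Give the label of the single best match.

BC2

BC1 differs at 6 bases; BC2 differs at 4 bases. The closest is BC2.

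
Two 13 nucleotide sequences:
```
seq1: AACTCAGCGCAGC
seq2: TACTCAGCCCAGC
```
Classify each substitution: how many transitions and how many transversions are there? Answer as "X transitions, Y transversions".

0 transitions, 2 transversions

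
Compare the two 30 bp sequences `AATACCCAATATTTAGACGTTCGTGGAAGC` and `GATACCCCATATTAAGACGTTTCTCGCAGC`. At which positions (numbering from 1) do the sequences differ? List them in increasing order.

1, 8, 14, 22, 23, 25, 27

Differences at position 1 (A→G), position 8 (A→C), position 14 (T→A), position 22 (C→T), position 23 (G→C), position 25 (G→C), position 27 (A→C).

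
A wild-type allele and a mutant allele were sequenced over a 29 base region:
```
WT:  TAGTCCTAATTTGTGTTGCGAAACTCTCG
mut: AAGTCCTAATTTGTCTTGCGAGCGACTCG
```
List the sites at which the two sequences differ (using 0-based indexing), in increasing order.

0, 14, 21, 22, 23, 24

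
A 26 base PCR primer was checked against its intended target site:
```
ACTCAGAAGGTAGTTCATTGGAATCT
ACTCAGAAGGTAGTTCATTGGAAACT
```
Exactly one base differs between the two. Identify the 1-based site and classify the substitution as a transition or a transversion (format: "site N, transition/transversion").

site 24, transversion

The sequences differ only at site 24: T→A (pyrimidine→purine), a transversion.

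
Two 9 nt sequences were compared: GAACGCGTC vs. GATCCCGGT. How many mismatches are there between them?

4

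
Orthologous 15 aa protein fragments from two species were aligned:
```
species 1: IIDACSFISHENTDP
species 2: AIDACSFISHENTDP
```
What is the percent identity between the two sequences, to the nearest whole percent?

93%

Mismatch at position 1 (1-based): 1 of 15.
Identical positions: 14/15 = 93.33% → 93%.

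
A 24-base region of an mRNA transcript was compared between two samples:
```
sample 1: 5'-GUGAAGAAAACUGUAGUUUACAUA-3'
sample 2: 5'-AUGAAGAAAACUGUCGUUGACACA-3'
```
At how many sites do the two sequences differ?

4

Mismatches (1-based): site 1: G→A; site 15: A→C; site 19: U→G; site 23: U→C.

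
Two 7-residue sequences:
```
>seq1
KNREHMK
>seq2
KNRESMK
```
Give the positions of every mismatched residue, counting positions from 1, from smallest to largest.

Scanning 1-based: 5: H/S.

5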